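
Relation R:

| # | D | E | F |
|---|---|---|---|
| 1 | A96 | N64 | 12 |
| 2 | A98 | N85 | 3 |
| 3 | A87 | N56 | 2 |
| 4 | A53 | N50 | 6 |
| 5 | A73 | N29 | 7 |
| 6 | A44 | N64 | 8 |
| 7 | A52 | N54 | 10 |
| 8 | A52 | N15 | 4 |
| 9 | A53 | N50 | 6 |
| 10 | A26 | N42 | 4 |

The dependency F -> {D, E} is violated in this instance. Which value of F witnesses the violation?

F=12: row 1 → {D,E} = (A96, N64) ✓
F=3: row 2 → {D,E} = (A98, N85) ✓
F=2: row 3 → {D,E} = (A87, N56) ✓
F=6: rows 4, 9 → {D,E} = (A53, N50), (A53, N50) ✓
F=7: row 5 → {D,E} = (A73, N29) ✓
F=8: row 6 → {D,E} = (A44, N64) ✓
F=10: row 7 → {D,E} = (A52, N54) ✓
F=4: rows 8, 10 → {D,E} takes values {(A52, N15), (A26, N42)} — violation
The only F value with inconsistent RHS is F=4.

4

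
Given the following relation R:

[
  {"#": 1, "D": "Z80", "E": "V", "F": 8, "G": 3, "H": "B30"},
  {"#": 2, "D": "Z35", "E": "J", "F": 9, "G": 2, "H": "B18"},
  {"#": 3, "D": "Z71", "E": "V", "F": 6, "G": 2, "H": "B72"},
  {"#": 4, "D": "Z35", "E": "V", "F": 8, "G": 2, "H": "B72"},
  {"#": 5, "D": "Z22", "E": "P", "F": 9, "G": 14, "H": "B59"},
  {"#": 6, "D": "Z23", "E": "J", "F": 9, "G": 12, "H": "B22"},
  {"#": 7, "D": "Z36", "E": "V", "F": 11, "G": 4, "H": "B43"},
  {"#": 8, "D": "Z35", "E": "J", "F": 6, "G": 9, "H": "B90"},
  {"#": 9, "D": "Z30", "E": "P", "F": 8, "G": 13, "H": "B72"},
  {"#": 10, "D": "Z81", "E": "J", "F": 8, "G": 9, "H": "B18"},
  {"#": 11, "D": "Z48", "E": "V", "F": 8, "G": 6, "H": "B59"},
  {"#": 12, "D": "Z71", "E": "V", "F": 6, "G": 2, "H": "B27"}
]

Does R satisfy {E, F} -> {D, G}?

(E=V, F=8): rows 1, 4, 11 → {D,G} takes values {(Z80, 3), (Z35, 2), (Z48, 6)} — violation
(E=J, F=9): rows 2, 6 → {D,G} takes values {(Z35, 2), (Z23, 12)} — violation
(E=V, F=6): rows 3, 12 → {D,G} = (Z71, 2), (Z71, 2) ✓
(E=P, F=9): row 5 → {D,G} = (Z22, 14) ✓
(E=V, F=11): row 7 → {D,G} = (Z36, 4) ✓
(E=J, F=6): row 8 → {D,G} = (Z35, 9) ✓
(E=P, F=8): row 9 → {D,G} = (Z30, 13) ✓
(E=J, F=8): row 10 → {D,G} = (Z81, 9) ✓
Two rows agree on {E, F} but differ on {D, G}, so {E, F} -> {D, G} does not hold.

No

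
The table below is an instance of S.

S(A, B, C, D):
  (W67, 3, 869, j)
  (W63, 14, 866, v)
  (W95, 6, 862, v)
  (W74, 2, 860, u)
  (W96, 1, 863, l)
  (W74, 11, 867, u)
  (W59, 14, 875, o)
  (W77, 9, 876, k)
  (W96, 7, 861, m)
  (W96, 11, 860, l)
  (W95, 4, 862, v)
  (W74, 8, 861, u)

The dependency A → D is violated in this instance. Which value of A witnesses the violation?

A=W67: 1 row → D = j ✓
A=W63: 1 row → D = v ✓
A=W95: 2 rows → D = v, v ✓
A=W74: 3 rows → D = u, u, u ✓
A=W96: 3 rows → D takes values {l, m} — violation
A=W59: 1 row → D = o ✓
A=W77: 1 row → D = k ✓
The only A value with inconsistent D is A=W96.

W96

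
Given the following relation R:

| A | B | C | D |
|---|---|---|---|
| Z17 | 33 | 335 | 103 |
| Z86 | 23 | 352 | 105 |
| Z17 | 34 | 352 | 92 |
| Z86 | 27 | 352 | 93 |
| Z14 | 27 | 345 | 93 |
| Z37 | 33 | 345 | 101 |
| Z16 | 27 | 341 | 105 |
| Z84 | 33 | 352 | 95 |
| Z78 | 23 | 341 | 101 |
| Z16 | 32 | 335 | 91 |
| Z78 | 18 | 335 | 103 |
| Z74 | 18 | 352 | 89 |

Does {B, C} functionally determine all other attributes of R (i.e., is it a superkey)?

Yes

All 12 rows have distinct {B, C} values, so {B, C} → (all attributes) holds and {B, C} is a superkey.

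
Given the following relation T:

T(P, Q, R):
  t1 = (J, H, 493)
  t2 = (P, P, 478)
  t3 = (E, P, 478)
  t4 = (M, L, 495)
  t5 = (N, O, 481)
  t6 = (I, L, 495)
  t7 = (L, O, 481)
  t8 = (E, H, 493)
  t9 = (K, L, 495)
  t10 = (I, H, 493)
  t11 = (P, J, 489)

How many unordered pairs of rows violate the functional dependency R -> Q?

R=493: all 3 rows agree on Q — 0 pairs.
R=478: all 2 rows agree on Q — 0 pairs.
R=495: all 3 rows agree on Q — 0 pairs.
R=481: all 2 rows agree on Q — 0 pairs.

0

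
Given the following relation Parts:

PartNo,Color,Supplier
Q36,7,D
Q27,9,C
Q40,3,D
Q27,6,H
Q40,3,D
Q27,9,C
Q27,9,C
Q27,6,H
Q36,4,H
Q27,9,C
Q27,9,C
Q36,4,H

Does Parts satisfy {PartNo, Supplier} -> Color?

(PartNo=Q36, Supplier=D): 1 row → Color = 7 ✓
(PartNo=Q27, Supplier=C): 5 rows → Color = 9, 9, 9, 9, 9 ✓
(PartNo=Q40, Supplier=D): 2 rows → Color = 3, 3 ✓
(PartNo=Q27, Supplier=H): 2 rows → Color = 6, 6 ✓
(PartNo=Q36, Supplier=H): 2 rows → Color = 4, 4 ✓
Every {PartNo, Supplier} value is associated with a single Color value, so {PartNo, Supplier} -> Color holds.

Yes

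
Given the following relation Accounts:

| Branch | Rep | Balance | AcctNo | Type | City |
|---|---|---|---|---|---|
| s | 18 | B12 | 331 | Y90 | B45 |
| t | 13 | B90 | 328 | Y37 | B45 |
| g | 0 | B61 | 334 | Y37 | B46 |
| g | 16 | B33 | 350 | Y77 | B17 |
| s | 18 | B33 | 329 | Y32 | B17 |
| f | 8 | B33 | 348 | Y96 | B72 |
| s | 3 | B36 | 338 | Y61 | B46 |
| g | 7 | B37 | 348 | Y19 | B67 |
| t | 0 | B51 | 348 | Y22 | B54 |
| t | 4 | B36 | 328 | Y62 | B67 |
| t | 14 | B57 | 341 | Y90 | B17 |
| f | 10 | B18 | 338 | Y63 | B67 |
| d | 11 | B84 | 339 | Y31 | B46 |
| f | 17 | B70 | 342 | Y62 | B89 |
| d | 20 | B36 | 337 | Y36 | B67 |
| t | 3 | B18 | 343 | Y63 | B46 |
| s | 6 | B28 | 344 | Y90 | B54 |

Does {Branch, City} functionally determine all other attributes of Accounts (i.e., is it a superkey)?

All 17 rows have distinct {Branch, City} values, so {Branch, City} → (all attributes) holds and {Branch, City} is a superkey.

Yes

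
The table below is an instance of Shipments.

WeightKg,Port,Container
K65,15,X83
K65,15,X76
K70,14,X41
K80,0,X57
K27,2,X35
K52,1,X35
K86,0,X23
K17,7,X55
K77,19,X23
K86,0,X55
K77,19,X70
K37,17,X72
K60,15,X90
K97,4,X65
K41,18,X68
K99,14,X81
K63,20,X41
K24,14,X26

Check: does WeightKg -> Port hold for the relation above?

Yes

WeightKg=K65: 2 rows → Port = 15, 15 ✓
WeightKg=K70: 1 row → Port = 14 ✓
WeightKg=K80: 1 row → Port = 0 ✓
WeightKg=K27: 1 row → Port = 2 ✓
WeightKg=K52: 1 row → Port = 1 ✓
WeightKg=K86: 2 rows → Port = 0, 0 ✓
WeightKg=K17: 1 row → Port = 7 ✓
WeightKg=K77: 2 rows → Port = 19, 19 ✓
WeightKg=K37: 1 row → Port = 17 ✓
WeightKg=K60: 1 row → Port = 15 ✓
WeightKg=K97: 1 row → Port = 4 ✓
WeightKg=K41: 1 row → Port = 18 ✓
WeightKg=K99: 1 row → Port = 14 ✓
WeightKg=K63: 1 row → Port = 20 ✓
WeightKg=K24: 1 row → Port = 14 ✓
Every WeightKg value is associated with a single Port value, so WeightKg -> Port holds.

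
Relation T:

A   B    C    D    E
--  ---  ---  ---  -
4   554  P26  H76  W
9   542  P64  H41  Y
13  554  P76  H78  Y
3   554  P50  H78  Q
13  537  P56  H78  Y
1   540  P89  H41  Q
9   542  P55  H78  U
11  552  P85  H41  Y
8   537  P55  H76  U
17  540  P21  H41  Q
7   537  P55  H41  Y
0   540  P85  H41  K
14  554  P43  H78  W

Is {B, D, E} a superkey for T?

Two distinct rows share (B=540, D=H41, E=Q), so {B, D, E} does not determine every attribute — not a superkey.

No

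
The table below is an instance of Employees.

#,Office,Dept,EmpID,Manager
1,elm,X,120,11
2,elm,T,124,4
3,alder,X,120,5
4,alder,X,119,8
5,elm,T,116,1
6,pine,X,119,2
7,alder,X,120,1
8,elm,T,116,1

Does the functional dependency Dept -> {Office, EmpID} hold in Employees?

Dept=X: rows 1, 3, 4, 6, 7 → {Office,EmpID} takes values {(elm, 120), (alder, 120), (alder, 119), (pine, 119)} — violation
Dept=T: rows 2, 5, 8 → {Office,EmpID} takes values {(elm, 124), (elm, 116)} — violation
Two rows agree on Dept but differ on {Office, EmpID}, so Dept -> {Office, EmpID} does not hold.

No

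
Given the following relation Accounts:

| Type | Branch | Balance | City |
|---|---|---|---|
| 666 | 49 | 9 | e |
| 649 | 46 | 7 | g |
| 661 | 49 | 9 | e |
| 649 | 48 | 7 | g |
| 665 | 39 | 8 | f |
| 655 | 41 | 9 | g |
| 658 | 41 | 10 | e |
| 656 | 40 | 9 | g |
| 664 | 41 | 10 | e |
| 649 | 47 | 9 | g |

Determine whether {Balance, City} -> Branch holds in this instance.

(Balance=9, City=e): 2 rows → Branch = 49, 49 ✓
(Balance=7, City=g): 2 rows → Branch takes values {46, 48} — violation
(Balance=8, City=f): 1 row → Branch = 39 ✓
(Balance=9, City=g): 3 rows → Branch takes values {41, 40, 47} — violation
(Balance=10, City=e): 2 rows → Branch = 41, 41 ✓
Two rows agree on {Balance, City} but differ on Branch, so {Balance, City} -> Branch does not hold.

No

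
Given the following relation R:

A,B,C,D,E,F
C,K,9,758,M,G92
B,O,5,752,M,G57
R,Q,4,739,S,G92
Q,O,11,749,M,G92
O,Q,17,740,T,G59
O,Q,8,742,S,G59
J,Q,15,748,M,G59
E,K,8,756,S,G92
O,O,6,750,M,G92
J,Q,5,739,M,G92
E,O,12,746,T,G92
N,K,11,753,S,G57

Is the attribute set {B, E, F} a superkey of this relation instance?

Two distinct rows share (B=O, E=M, F=G92), so {B, E, F} does not determine every attribute — not a superkey.

No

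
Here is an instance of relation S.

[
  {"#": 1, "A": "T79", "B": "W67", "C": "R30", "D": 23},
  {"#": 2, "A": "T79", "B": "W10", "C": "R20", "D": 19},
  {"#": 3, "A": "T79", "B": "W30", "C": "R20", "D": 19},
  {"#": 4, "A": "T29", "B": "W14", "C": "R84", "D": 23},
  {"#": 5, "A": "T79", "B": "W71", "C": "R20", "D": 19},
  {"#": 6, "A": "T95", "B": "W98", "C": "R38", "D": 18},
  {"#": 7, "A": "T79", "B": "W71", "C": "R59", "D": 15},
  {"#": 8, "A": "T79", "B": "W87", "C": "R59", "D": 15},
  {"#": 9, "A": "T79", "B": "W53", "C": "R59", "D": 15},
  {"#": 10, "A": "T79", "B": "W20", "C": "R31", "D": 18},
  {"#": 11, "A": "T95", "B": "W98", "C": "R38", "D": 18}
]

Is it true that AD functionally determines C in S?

(A=T79, D=23): row 1 → C = R30 ✓
(A=T79, D=19): rows 2, 3, 5 → C = R20, R20, R20 ✓
(A=T29, D=23): row 4 → C = R84 ✓
(A=T95, D=18): rows 6, 11 → C = R38, R38 ✓
(A=T79, D=15): rows 7, 8, 9 → C = R59, R59, R59 ✓
(A=T79, D=18): row 10 → C = R31 ✓
Every AD value is associated with a single C value, so AD -> C holds.

Yes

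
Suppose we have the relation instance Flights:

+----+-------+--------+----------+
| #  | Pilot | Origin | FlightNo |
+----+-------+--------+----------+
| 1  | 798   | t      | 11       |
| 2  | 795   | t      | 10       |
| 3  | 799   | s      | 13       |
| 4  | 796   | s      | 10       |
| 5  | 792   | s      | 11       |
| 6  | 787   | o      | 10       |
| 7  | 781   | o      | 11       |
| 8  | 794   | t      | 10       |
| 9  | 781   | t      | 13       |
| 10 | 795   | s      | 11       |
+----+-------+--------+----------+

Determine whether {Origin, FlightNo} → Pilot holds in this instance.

(Origin=t, FlightNo=11): row 1 → Pilot = 798 ✓
(Origin=t, FlightNo=10): rows 2, 8 → Pilot takes values {795, 794} — violation
(Origin=s, FlightNo=13): row 3 → Pilot = 799 ✓
(Origin=s, FlightNo=10): row 4 → Pilot = 796 ✓
(Origin=s, FlightNo=11): rows 5, 10 → Pilot takes values {792, 795} — violation
(Origin=o, FlightNo=10): row 6 → Pilot = 787 ✓
(Origin=o, FlightNo=11): row 7 → Pilot = 781 ✓
(Origin=t, FlightNo=13): row 9 → Pilot = 781 ✓
Two rows agree on {Origin, FlightNo} but differ on Pilot, so {Origin, FlightNo} → Pilot does not hold.

No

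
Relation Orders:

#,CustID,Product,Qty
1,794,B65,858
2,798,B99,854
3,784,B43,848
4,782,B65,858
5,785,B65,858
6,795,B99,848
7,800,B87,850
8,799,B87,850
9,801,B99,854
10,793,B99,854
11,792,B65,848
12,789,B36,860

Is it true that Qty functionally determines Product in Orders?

Qty=858: rows 1, 4, 5 → Product = B65, B65, B65 ✓
Qty=854: rows 2, 9, 10 → Product = B99, B99, B99 ✓
Qty=848: rows 3, 6, 11 → Product takes values {B43, B99, B65} — violation
Qty=850: rows 7, 8 → Product = B87, B87 ✓
Qty=860: row 12 → Product = B36 ✓
Two rows agree on Qty but differ on Product, so Qty -> Product does not hold.

No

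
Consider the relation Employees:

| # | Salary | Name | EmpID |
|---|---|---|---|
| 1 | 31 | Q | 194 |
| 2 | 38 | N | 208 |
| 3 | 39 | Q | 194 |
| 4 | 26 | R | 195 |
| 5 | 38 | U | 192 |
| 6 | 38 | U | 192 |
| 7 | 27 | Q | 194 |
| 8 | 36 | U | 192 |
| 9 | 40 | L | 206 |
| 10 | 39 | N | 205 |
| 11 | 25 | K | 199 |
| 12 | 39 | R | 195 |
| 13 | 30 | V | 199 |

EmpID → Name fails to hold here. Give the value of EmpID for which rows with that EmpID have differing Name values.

199

EmpID=194: rows 1, 3, 7 → Name = Q, Q, Q ✓
EmpID=208: row 2 → Name = N ✓
EmpID=195: rows 4, 12 → Name = R, R ✓
EmpID=192: rows 5, 6, 8 → Name = U, U, U ✓
EmpID=206: row 9 → Name = L ✓
EmpID=205: row 10 → Name = N ✓
EmpID=199: rows 11, 13 → Name takes values {K, V} — violation
The only EmpID value with inconsistent Name is EmpID=199.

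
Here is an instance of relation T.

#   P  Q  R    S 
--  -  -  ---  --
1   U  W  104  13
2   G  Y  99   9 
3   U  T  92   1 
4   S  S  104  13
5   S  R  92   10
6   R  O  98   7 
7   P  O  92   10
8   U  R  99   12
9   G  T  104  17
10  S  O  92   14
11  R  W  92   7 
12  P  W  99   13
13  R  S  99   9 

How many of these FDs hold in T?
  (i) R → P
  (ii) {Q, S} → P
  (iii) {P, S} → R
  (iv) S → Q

(i) R → P: R=104: rows 1, 4, 9 → P takes values {U, S, G} — violation; R=99: rows 2, 8, 12, 13 → P takes values {G, U, P, R} — violation; R=92: rows 3, 5, 7, 10, 11 → P takes values {U, S, P, R} — violation — fails.
(ii) {Q, S} → P: (Q=W, S=13): rows 1, 12 → P takes values {U, P} — violation — fails.
(iii) {P, S} → R: (P=R, S=7): rows 6, 11 → R takes values {98, 92} — violation — fails.
(iv) S → Q: S=13: rows 1, 4, 12 → Q takes values {W, S} — violation; S=9: rows 2, 13 → Q takes values {Y, S} — violation; S=10: rows 5, 7 → Q takes values {R, O} — violation; S=7: rows 6, 11 → Q takes values {O, W} — violation — fails.
None of the 4 dependencies hold.

0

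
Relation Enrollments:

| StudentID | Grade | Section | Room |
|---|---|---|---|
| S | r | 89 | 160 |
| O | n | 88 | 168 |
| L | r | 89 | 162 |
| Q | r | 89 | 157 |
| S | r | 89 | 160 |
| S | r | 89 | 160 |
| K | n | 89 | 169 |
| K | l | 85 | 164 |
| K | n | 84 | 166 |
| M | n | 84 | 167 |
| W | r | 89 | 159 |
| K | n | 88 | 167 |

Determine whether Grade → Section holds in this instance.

No

Grade=r: 6 rows → Section = 89, 89, 89, 89, 89, 89 ✓
Grade=n: 5 rows → Section takes values {88, 89, 84} — violation
Grade=l: 1 row → Section = 85 ✓
Two rows agree on Grade but differ on Section, so Grade → Section does not hold.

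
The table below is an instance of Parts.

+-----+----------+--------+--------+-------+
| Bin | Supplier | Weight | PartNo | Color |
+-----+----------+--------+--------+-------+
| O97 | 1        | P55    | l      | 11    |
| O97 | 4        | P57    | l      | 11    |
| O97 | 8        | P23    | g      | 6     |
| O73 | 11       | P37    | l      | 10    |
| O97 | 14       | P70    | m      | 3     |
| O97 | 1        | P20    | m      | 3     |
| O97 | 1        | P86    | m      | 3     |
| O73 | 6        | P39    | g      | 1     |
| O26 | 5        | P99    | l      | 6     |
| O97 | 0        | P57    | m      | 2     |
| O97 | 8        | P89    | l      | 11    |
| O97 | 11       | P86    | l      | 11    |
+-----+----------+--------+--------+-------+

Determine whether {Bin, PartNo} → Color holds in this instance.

(Bin=O97, PartNo=l): 4 rows → Color = 11, 11, 11, 11 ✓
(Bin=O97, PartNo=g): 1 row → Color = 6 ✓
(Bin=O73, PartNo=l): 1 row → Color = 10 ✓
(Bin=O97, PartNo=m): 4 rows → Color takes values {3, 2} — violation
(Bin=O73, PartNo=g): 1 row → Color = 1 ✓
(Bin=O26, PartNo=l): 1 row → Color = 6 ✓
Two rows agree on {Bin, PartNo} but differ on Color, so {Bin, PartNo} → Color does not hold.

No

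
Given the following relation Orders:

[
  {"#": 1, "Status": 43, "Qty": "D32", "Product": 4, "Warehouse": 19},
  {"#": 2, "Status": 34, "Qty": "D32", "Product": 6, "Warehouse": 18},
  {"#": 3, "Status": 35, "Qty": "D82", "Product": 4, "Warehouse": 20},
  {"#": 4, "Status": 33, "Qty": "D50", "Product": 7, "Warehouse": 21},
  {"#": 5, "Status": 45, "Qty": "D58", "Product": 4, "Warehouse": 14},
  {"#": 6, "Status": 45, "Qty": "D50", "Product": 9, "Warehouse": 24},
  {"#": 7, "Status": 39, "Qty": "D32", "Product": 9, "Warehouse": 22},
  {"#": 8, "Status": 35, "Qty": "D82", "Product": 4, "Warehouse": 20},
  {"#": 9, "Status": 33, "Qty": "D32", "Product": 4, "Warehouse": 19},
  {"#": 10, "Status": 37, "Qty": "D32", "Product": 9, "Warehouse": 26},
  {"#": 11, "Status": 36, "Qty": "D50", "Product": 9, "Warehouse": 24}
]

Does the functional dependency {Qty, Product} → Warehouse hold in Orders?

(Qty=D32, Product=4): rows 1, 9 → Warehouse = 19, 19 ✓
(Qty=D32, Product=6): row 2 → Warehouse = 18 ✓
(Qty=D82, Product=4): rows 3, 8 → Warehouse = 20, 20 ✓
(Qty=D50, Product=7): row 4 → Warehouse = 21 ✓
(Qty=D58, Product=4): row 5 → Warehouse = 14 ✓
(Qty=D50, Product=9): rows 6, 11 → Warehouse = 24, 24 ✓
(Qty=D32, Product=9): rows 7, 10 → Warehouse takes values {22, 26} — violation
Two rows agree on {Qty, Product} but differ on Warehouse, so {Qty, Product} → Warehouse does not hold.

No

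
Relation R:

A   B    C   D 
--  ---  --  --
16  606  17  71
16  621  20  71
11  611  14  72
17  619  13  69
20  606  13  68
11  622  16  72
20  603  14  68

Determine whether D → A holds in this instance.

D=71: 2 rows → A = 16, 16 ✓
D=72: 2 rows → A = 11, 11 ✓
D=69: 1 row → A = 17 ✓
D=68: 2 rows → A = 20, 20 ✓
Every D value is associated with a single A value, so D → A holds.

Yes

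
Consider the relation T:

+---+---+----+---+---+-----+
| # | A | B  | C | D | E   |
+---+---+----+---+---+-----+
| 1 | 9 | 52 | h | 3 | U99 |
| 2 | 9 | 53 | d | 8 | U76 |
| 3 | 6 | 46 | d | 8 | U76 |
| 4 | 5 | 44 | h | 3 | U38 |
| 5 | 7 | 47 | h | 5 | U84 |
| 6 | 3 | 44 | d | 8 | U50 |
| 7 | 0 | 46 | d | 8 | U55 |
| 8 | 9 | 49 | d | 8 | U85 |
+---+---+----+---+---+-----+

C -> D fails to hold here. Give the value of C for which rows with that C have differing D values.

C=h: rows 1, 4, 5 → D takes values {3, 5} — violation
C=d: rows 2, 3, 6, 7, 8 → D = 8, 8, 8, 8, 8 ✓
The only C value with inconsistent D is C=h.

h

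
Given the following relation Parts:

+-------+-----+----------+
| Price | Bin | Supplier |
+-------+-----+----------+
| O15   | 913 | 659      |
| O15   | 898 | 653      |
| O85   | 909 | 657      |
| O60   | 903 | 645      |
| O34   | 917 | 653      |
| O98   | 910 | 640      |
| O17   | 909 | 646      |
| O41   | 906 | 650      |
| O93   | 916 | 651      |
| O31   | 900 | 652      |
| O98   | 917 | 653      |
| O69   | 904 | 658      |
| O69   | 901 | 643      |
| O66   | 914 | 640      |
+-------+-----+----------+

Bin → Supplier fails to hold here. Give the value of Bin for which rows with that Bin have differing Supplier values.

909

Bin=913: 1 row → Supplier = 659 ✓
Bin=898: 1 row → Supplier = 653 ✓
Bin=909: 2 rows → Supplier takes values {657, 646} — violation
Bin=903: 1 row → Supplier = 645 ✓
Bin=917: 2 rows → Supplier = 653, 653 ✓
Bin=910: 1 row → Supplier = 640 ✓
Bin=906: 1 row → Supplier = 650 ✓
Bin=916: 1 row → Supplier = 651 ✓
Bin=900: 1 row → Supplier = 652 ✓
Bin=904: 1 row → Supplier = 658 ✓
Bin=901: 1 row → Supplier = 643 ✓
Bin=914: 1 row → Supplier = 640 ✓
The only Bin value with inconsistent Supplier is Bin=909.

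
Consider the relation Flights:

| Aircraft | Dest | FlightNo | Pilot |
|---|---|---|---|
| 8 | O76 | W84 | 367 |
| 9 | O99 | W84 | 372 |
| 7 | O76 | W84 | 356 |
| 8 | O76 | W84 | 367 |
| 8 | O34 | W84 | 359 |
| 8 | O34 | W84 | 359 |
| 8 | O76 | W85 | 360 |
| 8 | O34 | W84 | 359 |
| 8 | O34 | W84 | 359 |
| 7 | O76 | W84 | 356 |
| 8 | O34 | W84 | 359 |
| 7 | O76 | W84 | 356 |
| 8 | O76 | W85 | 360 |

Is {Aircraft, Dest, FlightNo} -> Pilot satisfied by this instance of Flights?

(Aircraft=8, Dest=O76, FlightNo=W84): 2 rows → Pilot = 367, 367 ✓
(Aircraft=9, Dest=O99, FlightNo=W84): 1 row → Pilot = 372 ✓
(Aircraft=7, Dest=O76, FlightNo=W84): 3 rows → Pilot = 356, 356, 356 ✓
(Aircraft=8, Dest=O34, FlightNo=W84): 5 rows → Pilot = 359, 359, 359, 359, 359 ✓
(Aircraft=8, Dest=O76, FlightNo=W85): 2 rows → Pilot = 360, 360 ✓
Every {Aircraft, Dest, FlightNo} value is associated with a single Pilot value, so {Aircraft, Dest, FlightNo} -> Pilot holds.

Yes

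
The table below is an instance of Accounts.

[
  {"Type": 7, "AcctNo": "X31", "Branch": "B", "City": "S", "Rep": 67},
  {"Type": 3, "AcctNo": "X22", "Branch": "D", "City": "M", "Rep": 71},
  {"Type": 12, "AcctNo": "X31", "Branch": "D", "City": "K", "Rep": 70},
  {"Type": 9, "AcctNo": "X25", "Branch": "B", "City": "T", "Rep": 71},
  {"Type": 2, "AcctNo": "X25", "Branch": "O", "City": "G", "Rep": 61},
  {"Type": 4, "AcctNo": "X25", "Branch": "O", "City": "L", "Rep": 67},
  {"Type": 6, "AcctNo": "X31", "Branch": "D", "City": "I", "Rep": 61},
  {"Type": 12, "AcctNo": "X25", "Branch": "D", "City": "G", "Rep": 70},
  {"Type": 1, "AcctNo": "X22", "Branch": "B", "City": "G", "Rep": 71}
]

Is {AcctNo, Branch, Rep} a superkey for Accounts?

All 9 rows have distinct {AcctNo, Branch, Rep} values, so {AcctNo, Branch, Rep} → (all attributes) holds and {AcctNo, Branch, Rep} is a superkey.

Yes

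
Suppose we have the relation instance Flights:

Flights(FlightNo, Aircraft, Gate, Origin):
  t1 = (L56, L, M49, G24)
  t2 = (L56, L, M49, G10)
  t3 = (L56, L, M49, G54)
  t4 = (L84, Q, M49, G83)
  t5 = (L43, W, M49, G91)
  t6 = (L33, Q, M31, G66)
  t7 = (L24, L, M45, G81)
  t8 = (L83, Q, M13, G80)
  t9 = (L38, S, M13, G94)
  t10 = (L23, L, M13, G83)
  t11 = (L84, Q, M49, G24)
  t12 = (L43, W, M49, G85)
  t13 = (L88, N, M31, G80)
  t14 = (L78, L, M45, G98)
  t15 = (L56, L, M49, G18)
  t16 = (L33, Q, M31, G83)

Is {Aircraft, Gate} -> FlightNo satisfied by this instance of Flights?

No

(Aircraft=L, Gate=M49): rows 1, 2, 3, 15 → FlightNo = L56, L56, L56, L56 ✓
(Aircraft=Q, Gate=M49): rows 4, 11 → FlightNo = L84, L84 ✓
(Aircraft=W, Gate=M49): rows 5, 12 → FlightNo = L43, L43 ✓
(Aircraft=Q, Gate=M31): rows 6, 16 → FlightNo = L33, L33 ✓
(Aircraft=L, Gate=M45): rows 7, 14 → FlightNo takes values {L24, L78} — violation
(Aircraft=Q, Gate=M13): row 8 → FlightNo = L83 ✓
(Aircraft=S, Gate=M13): row 9 → FlightNo = L38 ✓
(Aircraft=L, Gate=M13): row 10 → FlightNo = L23 ✓
(Aircraft=N, Gate=M31): row 13 → FlightNo = L88 ✓
Two rows agree on {Aircraft, Gate} but differ on FlightNo, so {Aircraft, Gate} -> FlightNo does not hold.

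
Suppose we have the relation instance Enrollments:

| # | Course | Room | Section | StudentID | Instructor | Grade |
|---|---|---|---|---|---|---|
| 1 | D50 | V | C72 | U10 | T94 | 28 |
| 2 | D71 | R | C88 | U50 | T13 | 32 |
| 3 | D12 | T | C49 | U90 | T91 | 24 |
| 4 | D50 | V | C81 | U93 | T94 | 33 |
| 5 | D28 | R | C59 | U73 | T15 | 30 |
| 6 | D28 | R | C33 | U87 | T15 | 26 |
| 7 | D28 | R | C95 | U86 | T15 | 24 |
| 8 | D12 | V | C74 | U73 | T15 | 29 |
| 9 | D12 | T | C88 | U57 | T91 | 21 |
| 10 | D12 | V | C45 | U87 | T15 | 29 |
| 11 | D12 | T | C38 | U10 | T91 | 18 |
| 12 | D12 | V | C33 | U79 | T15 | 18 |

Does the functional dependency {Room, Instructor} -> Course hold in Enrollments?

(Room=V, Instructor=T94): rows 1, 4 → Course = D50, D50 ✓
(Room=R, Instructor=T13): row 2 → Course = D71 ✓
(Room=T, Instructor=T91): rows 3, 9, 11 → Course = D12, D12, D12 ✓
(Room=R, Instructor=T15): rows 5, 6, 7 → Course = D28, D28, D28 ✓
(Room=V, Instructor=T15): rows 8, 10, 12 → Course = D12, D12, D12 ✓
Every {Room, Instructor} value is associated with a single Course value, so {Room, Instructor} -> Course holds.

Yes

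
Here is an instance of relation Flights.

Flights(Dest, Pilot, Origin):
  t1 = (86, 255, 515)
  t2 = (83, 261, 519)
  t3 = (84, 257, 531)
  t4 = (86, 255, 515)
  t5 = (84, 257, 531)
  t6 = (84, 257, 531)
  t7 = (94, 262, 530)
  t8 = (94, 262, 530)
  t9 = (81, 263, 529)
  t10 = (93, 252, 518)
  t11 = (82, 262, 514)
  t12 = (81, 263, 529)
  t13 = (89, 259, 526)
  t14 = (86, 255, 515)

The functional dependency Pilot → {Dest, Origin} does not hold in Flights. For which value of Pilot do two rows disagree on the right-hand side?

Pilot=255: rows 1, 4, 14 → {Dest,Origin} = (86, 515), (86, 515), (86, 515) ✓
Pilot=261: row 2 → {Dest,Origin} = (83, 519) ✓
Pilot=257: rows 3, 5, 6 → {Dest,Origin} = (84, 531), (84, 531), (84, 531) ✓
Pilot=262: rows 7, 8, 11 → {Dest,Origin} takes values {(94, 530), (82, 514)} — violation
Pilot=263: rows 9, 12 → {Dest,Origin} = (81, 529), (81, 529) ✓
Pilot=252: row 10 → {Dest,Origin} = (93, 518) ✓
Pilot=259: row 13 → {Dest,Origin} = (89, 526) ✓
The only Pilot value with inconsistent RHS is Pilot=262.

262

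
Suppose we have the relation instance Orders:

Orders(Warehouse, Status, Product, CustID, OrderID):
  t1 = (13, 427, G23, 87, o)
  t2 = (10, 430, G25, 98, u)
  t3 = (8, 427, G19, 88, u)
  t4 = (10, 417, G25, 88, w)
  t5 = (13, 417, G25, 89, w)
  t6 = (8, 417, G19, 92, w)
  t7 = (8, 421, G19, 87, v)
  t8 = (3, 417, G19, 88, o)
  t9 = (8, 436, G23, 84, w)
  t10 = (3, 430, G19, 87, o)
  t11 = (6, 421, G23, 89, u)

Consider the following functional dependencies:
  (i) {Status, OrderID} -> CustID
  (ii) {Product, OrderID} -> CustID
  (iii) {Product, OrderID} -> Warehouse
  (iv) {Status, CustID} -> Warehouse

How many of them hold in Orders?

0

(i) {Status, OrderID} -> CustID: (Status=417, OrderID=w): rows 4, 5, 6 → CustID takes values {88, 89, 92} — violation — fails.
(ii) {Product, OrderID} -> CustID: (Product=G25, OrderID=w): rows 4, 5 → CustID takes values {88, 89} — violation; (Product=G19, OrderID=o): rows 8, 10 → CustID takes values {88, 87} — violation — fails.
(iii) {Product, OrderID} -> Warehouse: (Product=G25, OrderID=w): rows 4, 5 → Warehouse takes values {10, 13} — violation — fails.
(iv) {Status, CustID} -> Warehouse: (Status=417, CustID=88): rows 4, 8 → Warehouse takes values {10, 3} — violation — fails.
None of the 4 dependencies hold.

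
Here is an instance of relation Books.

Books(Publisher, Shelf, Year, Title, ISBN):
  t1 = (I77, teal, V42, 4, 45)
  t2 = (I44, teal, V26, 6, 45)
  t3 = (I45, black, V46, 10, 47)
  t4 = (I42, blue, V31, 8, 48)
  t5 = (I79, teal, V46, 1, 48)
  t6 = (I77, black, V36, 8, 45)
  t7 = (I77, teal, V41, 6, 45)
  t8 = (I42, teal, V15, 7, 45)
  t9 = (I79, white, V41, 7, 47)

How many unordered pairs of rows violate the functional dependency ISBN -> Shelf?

ISBN=45: violating pairs (1,6), (2,6), (6,7), (6,8) — 4 pairs.
ISBN=47: violating pairs (3,9) — 1 pair.
ISBN=48: violating pairs (4,5) — 1 pair.

6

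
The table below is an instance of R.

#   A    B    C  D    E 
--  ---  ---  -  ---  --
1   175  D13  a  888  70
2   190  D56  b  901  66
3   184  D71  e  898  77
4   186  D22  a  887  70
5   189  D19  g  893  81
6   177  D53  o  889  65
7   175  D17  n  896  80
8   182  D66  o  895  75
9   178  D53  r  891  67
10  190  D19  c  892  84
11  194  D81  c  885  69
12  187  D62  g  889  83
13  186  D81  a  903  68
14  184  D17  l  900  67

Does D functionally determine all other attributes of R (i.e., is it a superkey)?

No

Rows 6 and 12 have the same D value D=889 but are distinct tuples, so D does not determine every attribute — not a superkey.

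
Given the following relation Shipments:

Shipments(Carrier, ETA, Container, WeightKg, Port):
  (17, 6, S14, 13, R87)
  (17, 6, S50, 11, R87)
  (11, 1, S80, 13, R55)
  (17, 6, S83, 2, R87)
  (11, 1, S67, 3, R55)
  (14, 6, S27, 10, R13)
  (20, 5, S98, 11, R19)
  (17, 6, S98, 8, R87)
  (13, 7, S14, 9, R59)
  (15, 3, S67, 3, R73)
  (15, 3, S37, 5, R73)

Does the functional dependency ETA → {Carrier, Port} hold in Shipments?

No

ETA=6: 5 rows → {Carrier,Port} takes values {(17, R87), (14, R13)} — violation
ETA=1: 2 rows → {Carrier,Port} = (11, R55), (11, R55) ✓
ETA=5: 1 row → {Carrier,Port} = (20, R19) ✓
ETA=7: 1 row → {Carrier,Port} = (13, R59) ✓
ETA=3: 2 rows → {Carrier,Port} = (15, R73), (15, R73) ✓
Two rows agree on ETA but differ on {Carrier, Port}, so ETA → {Carrier, Port} does not hold.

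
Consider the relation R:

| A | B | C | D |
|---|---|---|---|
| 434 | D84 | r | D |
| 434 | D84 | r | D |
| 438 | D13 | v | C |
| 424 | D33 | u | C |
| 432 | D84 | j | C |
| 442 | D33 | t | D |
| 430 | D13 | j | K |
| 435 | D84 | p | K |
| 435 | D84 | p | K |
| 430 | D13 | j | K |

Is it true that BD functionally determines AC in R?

(B=D84, D=D): 2 rows → {A,C} = (434, r), (434, r) ✓
(B=D13, D=C): 1 row → {A,C} = (438, v) ✓
(B=D33, D=C): 1 row → {A,C} = (424, u) ✓
(B=D84, D=C): 1 row → {A,C} = (432, j) ✓
(B=D33, D=D): 1 row → {A,C} = (442, t) ✓
(B=D13, D=K): 2 rows → {A,C} = (430, j), (430, j) ✓
(B=D84, D=K): 2 rows → {A,C} = (435, p), (435, p) ✓
Every BD value is associated with a single AC value, so BD -> AC holds.

Yes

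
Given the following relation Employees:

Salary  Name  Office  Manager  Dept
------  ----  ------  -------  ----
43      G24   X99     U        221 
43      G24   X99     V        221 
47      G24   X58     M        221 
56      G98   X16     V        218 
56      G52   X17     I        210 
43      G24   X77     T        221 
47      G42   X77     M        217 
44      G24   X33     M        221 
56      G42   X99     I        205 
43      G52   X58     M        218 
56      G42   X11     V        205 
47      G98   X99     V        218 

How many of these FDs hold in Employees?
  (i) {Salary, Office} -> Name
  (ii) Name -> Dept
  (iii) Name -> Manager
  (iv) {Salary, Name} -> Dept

(i) {Salary, Office} -> Name: every LHS value maps to a single RHS value — holds.
(ii) Name -> Dept: Name=G52: 2 rows → Dept takes values {210, 218} — violation; Name=G42: 3 rows → Dept takes values {217, 205} — violation — fails.
(iii) Name -> Manager: Name=G24: 5 rows → Manager takes values {U, V, M, T} — violation; Name=G52: 2 rows → Manager takes values {I, M} — violation; Name=G42: 3 rows → Manager takes values {M, I, V} — violation — fails.
(iv) {Salary, Name} -> Dept: every LHS value maps to a single RHS value — holds.
2 of the 4 dependencies hold.

2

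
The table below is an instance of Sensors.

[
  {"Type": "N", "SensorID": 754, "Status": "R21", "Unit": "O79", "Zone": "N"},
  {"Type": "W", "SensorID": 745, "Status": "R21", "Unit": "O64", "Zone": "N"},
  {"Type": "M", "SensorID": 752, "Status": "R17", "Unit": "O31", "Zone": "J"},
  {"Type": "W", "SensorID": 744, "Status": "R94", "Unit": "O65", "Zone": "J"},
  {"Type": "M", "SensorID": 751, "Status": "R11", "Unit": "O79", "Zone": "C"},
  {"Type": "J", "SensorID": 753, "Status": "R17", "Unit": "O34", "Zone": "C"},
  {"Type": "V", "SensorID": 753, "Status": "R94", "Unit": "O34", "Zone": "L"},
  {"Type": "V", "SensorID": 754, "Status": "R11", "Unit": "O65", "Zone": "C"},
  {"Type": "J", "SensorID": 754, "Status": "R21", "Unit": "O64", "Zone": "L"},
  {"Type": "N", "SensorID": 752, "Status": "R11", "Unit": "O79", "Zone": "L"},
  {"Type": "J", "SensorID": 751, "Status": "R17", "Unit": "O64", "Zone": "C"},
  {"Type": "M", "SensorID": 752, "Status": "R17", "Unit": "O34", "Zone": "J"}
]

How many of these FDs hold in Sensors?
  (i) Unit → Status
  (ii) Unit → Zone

(i) Unit → Status: Unit=O79: 3 rows → Status takes values {R21, R11} — violation; Unit=O64: 3 rows → Status takes values {R21, R17} — violation; Unit=O65: 2 rows → Status takes values {R94, R11} — violation; Unit=O34: 3 rows → Status takes values {R17, R94} — violation — fails.
(ii) Unit → Zone: Unit=O79: 3 rows → Zone takes values {N, C, L} — violation; Unit=O64: 3 rows → Zone takes values {N, L, C} — violation; Unit=O65: 2 rows → Zone takes values {J, C} — violation; Unit=O34: 3 rows → Zone takes values {C, L, J} — violation — fails.
None of the 2 dependencies hold.

0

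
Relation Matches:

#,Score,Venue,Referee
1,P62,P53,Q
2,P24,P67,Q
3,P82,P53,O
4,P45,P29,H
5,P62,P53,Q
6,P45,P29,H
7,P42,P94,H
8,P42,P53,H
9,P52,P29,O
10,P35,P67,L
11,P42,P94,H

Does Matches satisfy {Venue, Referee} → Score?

(Venue=P53, Referee=Q): rows 1, 5 → Score = P62, P62 ✓
(Venue=P67, Referee=Q): row 2 → Score = P24 ✓
(Venue=P53, Referee=O): row 3 → Score = P82 ✓
(Venue=P29, Referee=H): rows 4, 6 → Score = P45, P45 ✓
(Venue=P94, Referee=H): rows 7, 11 → Score = P42, P42 ✓
(Venue=P53, Referee=H): row 8 → Score = P42 ✓
(Venue=P29, Referee=O): row 9 → Score = P52 ✓
(Venue=P67, Referee=L): row 10 → Score = P35 ✓
Every {Venue, Referee} value is associated with a single Score value, so {Venue, Referee} → Score holds.

Yes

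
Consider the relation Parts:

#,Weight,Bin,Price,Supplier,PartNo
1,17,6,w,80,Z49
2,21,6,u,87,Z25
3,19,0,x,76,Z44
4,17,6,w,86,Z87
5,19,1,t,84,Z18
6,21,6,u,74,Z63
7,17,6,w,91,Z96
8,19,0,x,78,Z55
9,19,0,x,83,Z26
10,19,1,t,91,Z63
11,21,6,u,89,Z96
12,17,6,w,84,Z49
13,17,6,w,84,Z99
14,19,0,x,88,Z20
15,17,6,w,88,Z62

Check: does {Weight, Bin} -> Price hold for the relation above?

(Weight=17, Bin=6): rows 1, 4, 7, 12, 13, 15 → Price = w, w, w, w, w, w ✓
(Weight=21, Bin=6): rows 2, 6, 11 → Price = u, u, u ✓
(Weight=19, Bin=0): rows 3, 8, 9, 14 → Price = x, x, x, x ✓
(Weight=19, Bin=1): rows 5, 10 → Price = t, t ✓
Every {Weight, Bin} value is associated with a single Price value, so {Weight, Bin} -> Price holds.

Yes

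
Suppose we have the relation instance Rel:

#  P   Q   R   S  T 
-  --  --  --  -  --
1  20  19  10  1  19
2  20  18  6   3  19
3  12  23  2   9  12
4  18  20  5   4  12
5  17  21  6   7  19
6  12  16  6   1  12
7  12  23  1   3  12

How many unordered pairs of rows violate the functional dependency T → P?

5

T=19: violating pairs (1,5), (2,5) — 2 pairs.
T=12: violating pairs (3,4), (4,6), (4,7) — 3 pairs.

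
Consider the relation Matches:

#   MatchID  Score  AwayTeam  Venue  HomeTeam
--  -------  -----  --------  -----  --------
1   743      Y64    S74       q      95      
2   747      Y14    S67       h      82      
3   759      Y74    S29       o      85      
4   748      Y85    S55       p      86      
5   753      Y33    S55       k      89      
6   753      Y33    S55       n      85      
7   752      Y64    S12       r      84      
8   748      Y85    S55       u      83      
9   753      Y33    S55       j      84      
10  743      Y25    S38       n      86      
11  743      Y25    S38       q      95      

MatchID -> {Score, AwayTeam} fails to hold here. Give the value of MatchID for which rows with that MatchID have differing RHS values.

MatchID=743: rows 1, 10, 11 → {Score,AwayTeam} takes values {(Y64, S74), (Y25, S38)} — violation
MatchID=747: row 2 → {Score,AwayTeam} = (Y14, S67) ✓
MatchID=759: row 3 → {Score,AwayTeam} = (Y74, S29) ✓
MatchID=748: rows 4, 8 → {Score,AwayTeam} = (Y85, S55), (Y85, S55) ✓
MatchID=753: rows 5, 6, 9 → {Score,AwayTeam} = (Y33, S55), (Y33, S55), (Y33, S55) ✓
MatchID=752: row 7 → {Score,AwayTeam} = (Y64, S12) ✓
The only MatchID value with inconsistent RHS is MatchID=743.

743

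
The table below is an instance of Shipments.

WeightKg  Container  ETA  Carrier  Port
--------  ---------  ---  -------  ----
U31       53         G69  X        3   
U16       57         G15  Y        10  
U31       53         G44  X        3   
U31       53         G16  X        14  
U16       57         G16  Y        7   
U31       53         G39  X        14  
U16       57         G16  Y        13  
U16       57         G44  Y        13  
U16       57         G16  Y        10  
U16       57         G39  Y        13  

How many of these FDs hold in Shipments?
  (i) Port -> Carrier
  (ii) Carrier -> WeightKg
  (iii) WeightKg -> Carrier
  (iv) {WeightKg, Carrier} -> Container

(i) Port -> Carrier: every LHS value maps to a single RHS value — holds.
(ii) Carrier -> WeightKg: every LHS value maps to a single RHS value — holds.
(iii) WeightKg -> Carrier: every LHS value maps to a single RHS value — holds.
(iv) {WeightKg, Carrier} -> Container: every LHS value maps to a single RHS value — holds.
4 of the 4 dependencies hold.

4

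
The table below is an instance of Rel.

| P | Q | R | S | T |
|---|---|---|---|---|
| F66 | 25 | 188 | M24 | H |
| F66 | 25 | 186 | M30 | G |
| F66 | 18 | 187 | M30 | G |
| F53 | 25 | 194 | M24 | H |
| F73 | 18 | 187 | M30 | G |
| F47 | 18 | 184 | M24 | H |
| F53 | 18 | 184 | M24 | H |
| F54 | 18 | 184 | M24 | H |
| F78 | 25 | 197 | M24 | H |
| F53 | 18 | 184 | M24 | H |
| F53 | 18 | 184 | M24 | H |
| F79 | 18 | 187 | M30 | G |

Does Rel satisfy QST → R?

(Q=25, S=M24, T=H): 3 rows → R takes values {188, 194, 197} — violation
(Q=25, S=M30, T=G): 1 row → R = 186 ✓
(Q=18, S=M30, T=G): 3 rows → R = 187, 187, 187 ✓
(Q=18, S=M24, T=H): 5 rows → R = 184, 184, 184, 184, 184 ✓
Two rows agree on QST but differ on R, so QST → R does not hold.

No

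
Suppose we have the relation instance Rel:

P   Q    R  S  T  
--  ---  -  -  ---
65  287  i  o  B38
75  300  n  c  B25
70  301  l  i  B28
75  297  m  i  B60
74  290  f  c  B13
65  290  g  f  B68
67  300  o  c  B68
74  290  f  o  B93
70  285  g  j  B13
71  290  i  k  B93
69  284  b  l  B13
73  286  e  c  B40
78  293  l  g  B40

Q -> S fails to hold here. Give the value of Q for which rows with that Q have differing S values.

Q=287: 1 row → S = o ✓
Q=300: 2 rows → S = c, c ✓
Q=301: 1 row → S = i ✓
Q=297: 1 row → S = i ✓
Q=290: 4 rows → S takes values {c, f, o, k} — violation
Q=285: 1 row → S = j ✓
Q=284: 1 row → S = l ✓
Q=286: 1 row → S = c ✓
Q=293: 1 row → S = g ✓
The only Q value with inconsistent S is Q=290.

290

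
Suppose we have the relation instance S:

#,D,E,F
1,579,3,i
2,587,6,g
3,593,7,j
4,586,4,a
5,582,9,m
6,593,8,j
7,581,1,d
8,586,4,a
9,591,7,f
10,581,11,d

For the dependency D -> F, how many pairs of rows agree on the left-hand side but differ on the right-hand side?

0

D=593: all 2 rows agree on F — 0 pairs.
D=586: all 2 rows agree on F — 0 pairs.
D=581: all 2 rows agree on F — 0 pairs.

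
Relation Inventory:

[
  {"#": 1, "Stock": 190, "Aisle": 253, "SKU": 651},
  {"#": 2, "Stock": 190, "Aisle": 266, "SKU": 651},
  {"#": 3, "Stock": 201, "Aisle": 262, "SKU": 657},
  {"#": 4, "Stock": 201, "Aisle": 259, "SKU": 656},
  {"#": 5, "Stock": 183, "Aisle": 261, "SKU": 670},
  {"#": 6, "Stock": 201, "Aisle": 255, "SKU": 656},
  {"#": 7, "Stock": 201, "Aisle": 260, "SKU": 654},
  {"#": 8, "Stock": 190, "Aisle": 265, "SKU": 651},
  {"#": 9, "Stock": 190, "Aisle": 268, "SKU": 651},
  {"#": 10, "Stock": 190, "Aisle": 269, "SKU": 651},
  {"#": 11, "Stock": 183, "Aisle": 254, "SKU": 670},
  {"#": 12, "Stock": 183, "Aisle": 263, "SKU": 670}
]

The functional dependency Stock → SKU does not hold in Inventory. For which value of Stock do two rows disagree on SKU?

Stock=190: rows 1, 2, 8, 9, 10 → SKU = 651, 651, 651, 651, 651 ✓
Stock=201: rows 3, 4, 6, 7 → SKU takes values {657, 656, 654} — violation
Stock=183: rows 5, 11, 12 → SKU = 670, 670, 670 ✓
The only Stock value with inconsistent SKU is Stock=201.

201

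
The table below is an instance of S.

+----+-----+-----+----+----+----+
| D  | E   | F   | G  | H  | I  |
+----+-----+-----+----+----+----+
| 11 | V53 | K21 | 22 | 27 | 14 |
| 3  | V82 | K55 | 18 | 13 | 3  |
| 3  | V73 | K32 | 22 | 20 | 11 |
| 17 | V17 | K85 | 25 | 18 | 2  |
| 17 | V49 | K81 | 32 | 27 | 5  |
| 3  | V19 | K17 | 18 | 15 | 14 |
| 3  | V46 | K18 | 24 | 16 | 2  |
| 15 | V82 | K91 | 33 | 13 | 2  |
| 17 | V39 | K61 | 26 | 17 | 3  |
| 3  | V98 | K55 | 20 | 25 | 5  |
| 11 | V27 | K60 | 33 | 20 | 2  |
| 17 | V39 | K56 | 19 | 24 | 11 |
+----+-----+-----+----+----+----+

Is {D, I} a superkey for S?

All 12 rows have distinct {D, I} values, so {D, I} → (all attributes) holds and {D, I} is a superkey.

Yes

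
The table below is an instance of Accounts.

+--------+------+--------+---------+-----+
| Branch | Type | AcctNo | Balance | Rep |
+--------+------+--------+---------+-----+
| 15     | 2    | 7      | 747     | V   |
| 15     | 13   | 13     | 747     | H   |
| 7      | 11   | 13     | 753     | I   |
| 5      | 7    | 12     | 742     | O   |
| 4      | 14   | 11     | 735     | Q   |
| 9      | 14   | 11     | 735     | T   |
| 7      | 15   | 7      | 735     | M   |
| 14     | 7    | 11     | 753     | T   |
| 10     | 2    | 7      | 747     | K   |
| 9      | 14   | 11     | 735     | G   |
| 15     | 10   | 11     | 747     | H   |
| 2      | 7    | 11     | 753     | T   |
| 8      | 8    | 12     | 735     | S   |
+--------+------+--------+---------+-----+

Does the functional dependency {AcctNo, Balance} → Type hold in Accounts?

Yes

(AcctNo=7, Balance=747): 2 rows → Type = 2, 2 ✓
(AcctNo=13, Balance=747): 1 row → Type = 13 ✓
(AcctNo=13, Balance=753): 1 row → Type = 11 ✓
(AcctNo=12, Balance=742): 1 row → Type = 7 ✓
(AcctNo=11, Balance=735): 3 rows → Type = 14, 14, 14 ✓
(AcctNo=7, Balance=735): 1 row → Type = 15 ✓
(AcctNo=11, Balance=753): 2 rows → Type = 7, 7 ✓
(AcctNo=11, Balance=747): 1 row → Type = 10 ✓
(AcctNo=12, Balance=735): 1 row → Type = 8 ✓
Every {AcctNo, Balance} value is associated with a single Type value, so {AcctNo, Balance} → Type holds.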